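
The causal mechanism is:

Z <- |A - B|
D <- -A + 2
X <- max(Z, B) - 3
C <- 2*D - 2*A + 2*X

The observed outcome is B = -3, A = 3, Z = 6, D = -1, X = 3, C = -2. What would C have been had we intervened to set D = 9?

18

Under do(D=9), the mechanism D <- -A + 2 is discarded; D is fixed at 9.
Z = |A - B|  [with A=3, B=-3]  = 6
X = max(Z, B) - 3  [with Z=6, B=-3]  = 3
C = 2*D - 2*A + 2*X  [with D=9, A=3, X=3]  = 18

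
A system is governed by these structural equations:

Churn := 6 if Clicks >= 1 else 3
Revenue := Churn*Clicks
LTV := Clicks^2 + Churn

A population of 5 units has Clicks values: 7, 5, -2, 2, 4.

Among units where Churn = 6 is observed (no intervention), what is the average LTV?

29.5

E[LTV|Churn=6] averages over only the 4 units with Churn=6 (Clicks = 7, 5, 2, 4): LTV = 55, 31, 10, 22, mean 29.5.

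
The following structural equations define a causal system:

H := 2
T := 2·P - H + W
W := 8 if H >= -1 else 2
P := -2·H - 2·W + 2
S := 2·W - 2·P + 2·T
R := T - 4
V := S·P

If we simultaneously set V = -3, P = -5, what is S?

Under do(V = -3, P = -5), each intervened variable's structural equation is replaced by its fixed value.
W = 8 if H >= -1 else 2  [with H=2]  = 8
T = 2·P - H + W  [with P=-5, H=2, W=8]  = -4
S = 2·W - 2·P + 2·T  [with W=8, P=-5, T=-4]  = 18

18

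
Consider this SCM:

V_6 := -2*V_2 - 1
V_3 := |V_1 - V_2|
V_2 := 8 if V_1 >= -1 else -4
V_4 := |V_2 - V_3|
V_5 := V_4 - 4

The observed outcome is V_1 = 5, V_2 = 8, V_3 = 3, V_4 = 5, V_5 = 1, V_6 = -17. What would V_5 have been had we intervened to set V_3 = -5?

do(V_3=-5) replaces the equation V_3 := |V_1 - V_2| with the constant V_3 = -5.
V_2 = 8 if V_1 >= -1 else -4  [with V_1=5]  = 8
V_4 = |V_2 - V_3|  [with V_2=8, V_3=-5]  = 13
V_5 = V_4 - 4  [with V_4=13]  = 9

9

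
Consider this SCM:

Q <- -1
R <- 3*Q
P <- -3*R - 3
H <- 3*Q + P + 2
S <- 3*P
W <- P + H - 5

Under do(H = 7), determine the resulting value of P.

6

Under do(H=7), the mechanism H <- 3*Q + P + 2 is discarded; H is fixed at 7.
Since P is not a descendant of the intervened variable, it is unaffected.
R = 3*Q  [with Q=-1]  = -3
P = -3*R - 3  [with R=-3]  = 6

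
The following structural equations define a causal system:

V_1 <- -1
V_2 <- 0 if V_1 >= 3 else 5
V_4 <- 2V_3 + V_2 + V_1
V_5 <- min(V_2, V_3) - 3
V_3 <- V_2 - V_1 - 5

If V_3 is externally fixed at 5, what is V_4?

14

The intervention breaks the incoming arrows to V_3: V_3 <- V_2 - V_1 - 5 no longer applies, and V_3 = 5.
V_2 = 0 if V_1 >= 3 else 5  [with V_1=-1]  = 5
V_4 = 2V_3 + V_2 + V_1  [with V_3=5, V_2=5, V_1=-1]  = 14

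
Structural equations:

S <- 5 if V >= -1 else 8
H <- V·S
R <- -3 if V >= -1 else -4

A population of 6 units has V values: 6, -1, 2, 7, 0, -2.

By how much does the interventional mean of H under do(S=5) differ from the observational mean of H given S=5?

The intervention sets S=5 in all 6 units regardless of V. Recomputing H per unit gives 30, -5, 10, 35, 0, -10; average 10.
E[H|S=5] averages over only the 5 units with S=5 (V = 6, -1, 2, 7, 0): H = 30, -5, 10, 35, 0, mean 14.
Difference = 10 − 14 = -4.

-4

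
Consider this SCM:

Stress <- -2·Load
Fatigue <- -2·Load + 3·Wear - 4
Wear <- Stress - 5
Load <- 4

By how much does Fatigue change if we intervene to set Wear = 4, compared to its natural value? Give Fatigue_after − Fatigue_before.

51

The intervention breaks the incoming arrows to Wear: Wear <- Stress - 5 no longer applies, and Wear = 4.
Fatigue = -2·Load + 3·Wear - 4  [with Load=4, Wear=4]  = 0
Without intervention: Stress = -2·Load  [with Load=4]  = -8; Wear = Stress - 5  [with Stress=-8]  = -13; Fatigue = -2·Load + 3·Wear - 4  [with Load=4, Wear=-13]  = -51.
Change = 0 − (-51) = 51.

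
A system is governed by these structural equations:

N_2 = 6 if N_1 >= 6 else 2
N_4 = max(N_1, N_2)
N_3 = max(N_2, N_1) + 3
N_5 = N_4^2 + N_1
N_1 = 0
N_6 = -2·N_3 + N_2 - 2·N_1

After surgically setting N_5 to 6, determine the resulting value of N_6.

-8

The intervention breaks the incoming arrows to N_5: N_5 = N_4^2 + N_1 no longer applies, and N_5 = 6.
Since N_6 is not a descendant of the intervened variable, it is unaffected.
N_2 = 6 if N_1 >= 6 else 2  [with N_1=0]  = 2
N_3 = max(N_2, N_1) + 3  [with N_2=2, N_1=0]  = 5
N_6 = -2·N_3 + N_2 - 2·N_1  [with N_3=5, N_2=2, N_1=0]  = -8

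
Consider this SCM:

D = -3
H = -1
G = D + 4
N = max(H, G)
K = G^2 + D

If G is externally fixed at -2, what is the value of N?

-1

The intervention breaks the incoming arrows to G: G = D + 4 no longer applies, and G = -2.
N = max(H, G)  [with H=-1, G=-2]  = -1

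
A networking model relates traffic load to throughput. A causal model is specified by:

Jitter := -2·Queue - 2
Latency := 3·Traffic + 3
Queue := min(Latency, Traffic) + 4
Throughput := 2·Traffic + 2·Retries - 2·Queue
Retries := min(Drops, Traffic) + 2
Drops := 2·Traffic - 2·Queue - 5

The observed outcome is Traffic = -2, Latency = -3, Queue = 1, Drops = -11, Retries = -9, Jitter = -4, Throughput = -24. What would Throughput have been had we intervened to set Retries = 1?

Under do(Retries=1), the mechanism Retries := min(Drops, Traffic) + 2 is discarded; Retries is fixed at 1.
Latency = 3·Traffic + 3  [with Traffic=-2]  = -3
Queue = min(Latency, Traffic) + 4  [with Latency=-3, Traffic=-2]  = 1
Throughput = 2·Traffic + 2·Retries - 2·Queue  [with Traffic=-2, Retries=1, Queue=1]  = -4

-4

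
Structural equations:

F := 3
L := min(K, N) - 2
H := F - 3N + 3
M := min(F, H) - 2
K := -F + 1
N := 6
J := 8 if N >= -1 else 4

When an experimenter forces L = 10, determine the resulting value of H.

-12

Intervening sets L = 10 and removes its equation (L := min(K, N) - 2).
H is not downstream of the intervention, so its value is determined by the original equations.
H = F - 3N + 3  [with F=3, N=6]  = -12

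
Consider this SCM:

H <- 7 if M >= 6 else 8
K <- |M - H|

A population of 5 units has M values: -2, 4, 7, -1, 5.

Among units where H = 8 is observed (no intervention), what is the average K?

6.5

E[K|H=8] averages over only the 4 units with H=8 (M = -2, 4, -1, 5): K = 10, 4, 9, 3, mean 6.5.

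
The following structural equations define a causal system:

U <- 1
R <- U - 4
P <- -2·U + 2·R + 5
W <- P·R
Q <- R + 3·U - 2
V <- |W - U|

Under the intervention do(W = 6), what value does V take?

5

Under do(W=6), the mechanism W <- P·R is discarded; W is fixed at 6.
V = |W - U|  [with W=6, U=1]  = 5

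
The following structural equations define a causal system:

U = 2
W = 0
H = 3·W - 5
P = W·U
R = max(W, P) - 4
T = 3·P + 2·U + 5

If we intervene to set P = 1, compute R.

Intervening sets P = 1 and removes its equation (P = W·U).
R = max(W, P) - 4  [with W=0, P=1]  = -3

-3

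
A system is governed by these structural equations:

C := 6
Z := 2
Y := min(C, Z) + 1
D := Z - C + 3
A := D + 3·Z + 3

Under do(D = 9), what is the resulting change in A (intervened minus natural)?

do(D=9) replaces the equation D := Z - C + 3 with the constant D = 9.
A = D + 3·Z + 3  [with D=9, Z=2]  = 18
Without intervention: D = Z - C + 3  [with Z=2, C=6]  = -1; A = D + 3·Z + 3  [with D=-1, Z=2]  = 8.
Change = 18 − 8 = 10.

10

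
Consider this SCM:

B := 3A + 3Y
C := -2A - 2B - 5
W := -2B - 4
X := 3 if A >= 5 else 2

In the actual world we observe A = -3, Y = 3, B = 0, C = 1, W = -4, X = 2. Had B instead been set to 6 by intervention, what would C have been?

The intervention breaks the incoming arrows to B: B := 3A + 3Y no longer applies, and B = 6.
C = -2A - 2B - 5  [with A=-3, B=6]  = -11

-11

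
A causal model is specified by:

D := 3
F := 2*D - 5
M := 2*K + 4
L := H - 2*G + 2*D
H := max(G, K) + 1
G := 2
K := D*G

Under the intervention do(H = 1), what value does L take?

3

Under do(H=1), the mechanism H := max(G, K) + 1 is discarded; H is fixed at 1.
L = H - 2*G + 2*D  [with H=1, G=2, D=3]  = 3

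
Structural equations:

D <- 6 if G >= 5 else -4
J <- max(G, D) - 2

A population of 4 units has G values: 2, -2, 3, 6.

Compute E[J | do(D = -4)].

0.25

Under do(D=-4), D's equation is replaced by D=-4 for every unit. Per-unit J: 0, -4, 1, 4. Mean = 0.25.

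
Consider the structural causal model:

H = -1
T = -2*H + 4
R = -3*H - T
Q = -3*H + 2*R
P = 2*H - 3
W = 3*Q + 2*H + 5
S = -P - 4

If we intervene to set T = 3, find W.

12

Under do(T=3), the mechanism T = -2*H + 4 is discarded; T is fixed at 3.
R = -3*H - T  [with H=-1, T=3]  = 0
Q = -3*H + 2*R  [with H=-1, R=0]  = 3
W = 3*Q + 2*H + 5  [with Q=3, H=-1]  = 12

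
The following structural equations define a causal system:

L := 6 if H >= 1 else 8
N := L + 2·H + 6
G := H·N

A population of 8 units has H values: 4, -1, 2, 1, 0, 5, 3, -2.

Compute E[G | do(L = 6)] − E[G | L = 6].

do(L=6) breaks L's dependence on H. With L=6 fixed, G across the units is 80, -10, 32, 14, 0, 110, 54, -16, mean 33.
Conditioning on L=6 selects the 5 unit(s) with H ∈ {4, 2, 1, 5, 3}. Their G values: 80, 32, 14, 110, 54. Mean = 58.
Difference = 33 − 58 = -25.

-25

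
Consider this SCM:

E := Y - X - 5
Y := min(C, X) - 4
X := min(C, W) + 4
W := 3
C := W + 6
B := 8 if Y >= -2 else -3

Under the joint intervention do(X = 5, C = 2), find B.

8

Setting X = 5, C = 2 by intervention discards those variables' equations.
Y = min(C, X) - 4  [with C=2, X=5]  = -2
B = 8 if Y >= -2 else -3  [with Y=-2]  = 8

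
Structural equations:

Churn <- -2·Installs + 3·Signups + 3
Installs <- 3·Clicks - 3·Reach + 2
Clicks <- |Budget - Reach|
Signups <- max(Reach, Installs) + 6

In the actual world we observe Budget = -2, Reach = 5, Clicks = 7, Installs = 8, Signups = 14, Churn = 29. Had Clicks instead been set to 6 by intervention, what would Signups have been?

11

do(Clicks=6) replaces the equation Clicks <- |Budget - Reach| with the constant Clicks = 6.
Installs = 3·Clicks - 3·Reach + 2  [with Clicks=6, Reach=5]  = 5
Signups = max(Reach, Installs) + 6  [with Reach=5, Installs=5]  = 11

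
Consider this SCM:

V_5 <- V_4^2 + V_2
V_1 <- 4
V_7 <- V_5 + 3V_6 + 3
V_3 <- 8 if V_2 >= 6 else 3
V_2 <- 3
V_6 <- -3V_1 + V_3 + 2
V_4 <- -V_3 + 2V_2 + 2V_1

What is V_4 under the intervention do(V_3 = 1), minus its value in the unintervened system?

The intervention breaks the incoming arrows to V_3: V_3 <- 8 if V_2 >= 6 else 3 no longer applies, and V_3 = 1.
V_4 = -V_3 + 2V_2 + 2V_1  [with V_3=1, V_2=3, V_1=4]  = 13
Without intervention: V_3 = 8 if V_2 >= 6 else 3  [with V_2=3]  = 3; V_4 = -V_3 + 2V_2 + 2V_1  [with V_3=3, V_2=3, V_1=4]  = 11.
Change = 13 − 11 = 2.

2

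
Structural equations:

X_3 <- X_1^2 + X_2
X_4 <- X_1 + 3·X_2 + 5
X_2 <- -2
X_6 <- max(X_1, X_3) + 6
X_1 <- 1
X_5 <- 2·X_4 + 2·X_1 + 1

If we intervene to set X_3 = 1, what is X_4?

0

The intervention breaks the incoming arrows to X_3: X_3 <- X_1^2 + X_2 no longer applies, and X_3 = 1.
X_4 is not downstream of the intervention, so its value is determined by the original equations.
X_4 = X_1 + 3·X_2 + 5  [with X_1=1, X_2=-2]  = 0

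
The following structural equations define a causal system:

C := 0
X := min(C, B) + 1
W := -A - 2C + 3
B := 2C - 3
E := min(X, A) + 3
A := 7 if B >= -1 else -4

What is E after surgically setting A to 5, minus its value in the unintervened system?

2

do(A=5) replaces the equation A := 7 if B >= -1 else -4 with the constant A = 5.
B = 2C - 3  [with C=0]  = -3
X = min(C, B) + 1  [with C=0, B=-3]  = -2
E = min(X, A) + 3  [with X=-2, A=5]  = 1
Without intervention: B = 2C - 3  [with C=0]  = -3; A = 7 if B >= -1 else -4  [with B=-3]  = -4; X = min(C, B) + 1  [with C=0, B=-3]  = -2; E = min(X, A) + 3  [with X=-2, A=-4]  = -1.
Change = 1 − (-1) = 2.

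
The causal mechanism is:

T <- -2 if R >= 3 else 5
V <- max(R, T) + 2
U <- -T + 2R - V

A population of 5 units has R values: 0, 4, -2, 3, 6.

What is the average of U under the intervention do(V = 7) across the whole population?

-3.4

The intervention sets V=7 in all 5 units regardless of R. Recomputing U per unit gives -12, 3, -16, 1, 7; average -3.4.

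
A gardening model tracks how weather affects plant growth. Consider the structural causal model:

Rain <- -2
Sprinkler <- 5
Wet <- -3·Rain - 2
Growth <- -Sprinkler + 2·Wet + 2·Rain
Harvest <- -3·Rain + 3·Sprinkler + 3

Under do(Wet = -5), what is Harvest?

do(Wet=-5) replaces the equation Wet <- -3·Rain - 2 with the constant Wet = -5.
Harvest is not downstream of the intervention, so its value is determined by the original equations.
Harvest = -3·Rain + 3·Sprinkler + 3  [with Rain=-2, Sprinkler=5]  = 24

24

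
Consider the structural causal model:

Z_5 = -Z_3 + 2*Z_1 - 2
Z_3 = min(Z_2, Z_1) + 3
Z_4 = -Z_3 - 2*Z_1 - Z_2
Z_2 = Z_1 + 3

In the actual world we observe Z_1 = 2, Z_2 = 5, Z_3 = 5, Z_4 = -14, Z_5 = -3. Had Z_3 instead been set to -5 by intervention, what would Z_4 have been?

The intervention breaks the incoming arrows to Z_3: Z_3 = min(Z_2, Z_1) + 3 no longer applies, and Z_3 = -5.
Z_2 = Z_1 + 3  [with Z_1=2]  = 5
Z_4 = -Z_3 - 2*Z_1 - Z_2  [with Z_3=-5, Z_1=2, Z_2=5]  = -4

-4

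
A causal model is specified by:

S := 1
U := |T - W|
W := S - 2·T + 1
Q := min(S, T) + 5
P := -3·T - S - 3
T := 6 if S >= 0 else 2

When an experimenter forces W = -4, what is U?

The intervention breaks the incoming arrows to W: W := S - 2·T + 1 no longer applies, and W = -4.
T = 6 if S >= 0 else 2  [with S=1]  = 6
U = |T - W|  [with T=6, W=-4]  = 10

10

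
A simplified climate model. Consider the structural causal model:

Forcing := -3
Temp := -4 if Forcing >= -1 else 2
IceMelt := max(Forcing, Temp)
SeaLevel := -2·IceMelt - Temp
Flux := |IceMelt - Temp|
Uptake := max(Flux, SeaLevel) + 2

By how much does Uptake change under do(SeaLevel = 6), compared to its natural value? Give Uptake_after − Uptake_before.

6

Under do(SeaLevel=6), the mechanism SeaLevel := -2·IceMelt - Temp is discarded; SeaLevel is fixed at 6.
Temp = -4 if Forcing >= -1 else 2  [with Forcing=-3]  = 2
IceMelt = max(Forcing, Temp)  [with Forcing=-3, Temp=2]  = 2
Flux = |IceMelt - Temp|  [with IceMelt=2, Temp=2]  = 0
Uptake = max(Flux, SeaLevel) + 2  [with Flux=0, SeaLevel=6]  = 8
Without intervention: Temp = -4 if Forcing >= -1 else 2  [with Forcing=-3]  = 2; IceMelt = max(Forcing, Temp)  [with Forcing=-3, Temp=2]  = 2; SeaLevel = -2·IceMelt - Temp  [with IceMelt=2, Temp=2]  = -6; Flux = |IceMelt - Temp|  [with IceMelt=2, Temp=2]  = 0; Uptake = max(Flux, SeaLevel) + 2  [with Flux=0, SeaLevel=-6]  = 2.
Change = 8 − 2 = 6.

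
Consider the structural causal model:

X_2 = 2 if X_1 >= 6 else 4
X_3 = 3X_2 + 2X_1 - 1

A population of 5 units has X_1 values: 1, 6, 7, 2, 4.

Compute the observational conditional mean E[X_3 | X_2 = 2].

18

Observing X_2=2 restricts to units where X_2's equation naturally yields 2: X_1 ∈ {6, 7}. In that subpopulation X_3 = 17, 19, mean 18.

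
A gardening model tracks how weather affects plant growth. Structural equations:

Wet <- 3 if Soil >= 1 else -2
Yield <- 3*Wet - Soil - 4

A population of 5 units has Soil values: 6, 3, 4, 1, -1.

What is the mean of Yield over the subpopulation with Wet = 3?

Observing Wet=3 restricts to units where Wet's equation naturally yields 3: Soil ∈ {6, 3, 4, 1}. In that subpopulation Yield = -1, 2, 1, 4, mean 1.5.

1.5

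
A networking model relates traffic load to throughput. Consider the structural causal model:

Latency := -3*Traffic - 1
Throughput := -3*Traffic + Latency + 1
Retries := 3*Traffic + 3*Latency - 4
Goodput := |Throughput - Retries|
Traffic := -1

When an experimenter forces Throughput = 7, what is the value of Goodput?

8

Intervening sets Throughput = 7 and removes its equation (Throughput := -3*Traffic + Latency + 1).
Latency = -3*Traffic - 1  [with Traffic=-1]  = 2
Retries = 3*Traffic + 3*Latency - 4  [with Traffic=-1, Latency=2]  = -1
Goodput = |Throughput - Retries|  [with Throughput=7, Retries=-1]  = 8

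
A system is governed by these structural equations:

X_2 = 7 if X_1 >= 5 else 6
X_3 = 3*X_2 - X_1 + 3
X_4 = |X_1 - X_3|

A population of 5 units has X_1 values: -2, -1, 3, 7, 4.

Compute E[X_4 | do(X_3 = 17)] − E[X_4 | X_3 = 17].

3.3

Under do(X_3=17), X_3's equation is replaced by X_3=17 for every unit. Per-unit X_4: 19, 18, 14, 10, 13. Mean = 14.8.
Observing X_3=17 restricts to units where X_3's equation naturally yields 17: X_1 ∈ {7, 4}. In that subpopulation X_4 = 10, 13, mean 11.5.
Difference = 14.8 − 11.5 = 3.3.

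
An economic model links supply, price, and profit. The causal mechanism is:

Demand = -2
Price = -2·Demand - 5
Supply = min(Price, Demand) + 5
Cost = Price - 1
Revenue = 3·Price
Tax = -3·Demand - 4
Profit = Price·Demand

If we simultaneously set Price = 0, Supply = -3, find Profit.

0

Under do(Price = 0, Supply = -3), each intervened variable's structural equation is replaced by its fixed value.
Profit = Price·Demand  [with Price=0, Demand=-2]  = 0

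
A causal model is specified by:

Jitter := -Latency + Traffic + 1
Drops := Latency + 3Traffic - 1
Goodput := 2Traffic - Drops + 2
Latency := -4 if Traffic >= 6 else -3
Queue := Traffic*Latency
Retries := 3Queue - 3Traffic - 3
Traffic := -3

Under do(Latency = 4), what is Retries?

do(Latency=4) replaces the equation Latency := -4 if Traffic >= 6 else -3 with the constant Latency = 4.
Queue = Traffic*Latency  [with Traffic=-3, Latency=4]  = -12
Retries = 3Queue - 3Traffic - 3  [with Queue=-12, Traffic=-3]  = -30

-30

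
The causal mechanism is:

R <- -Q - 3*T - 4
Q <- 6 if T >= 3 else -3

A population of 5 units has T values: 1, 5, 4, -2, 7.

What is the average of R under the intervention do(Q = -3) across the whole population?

do(Q=-3) breaks Q's dependence on T. With Q=-3 fixed, R across the units is -4, -16, -13, 5, -22, mean -10.

-10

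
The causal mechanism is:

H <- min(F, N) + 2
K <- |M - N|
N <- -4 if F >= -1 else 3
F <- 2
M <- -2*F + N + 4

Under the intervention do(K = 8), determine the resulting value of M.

do(K=8) replaces the equation K <- |M - N| with the constant K = 8.
M is not downstream of the intervention, so its value is determined by the original equations.
N = -4 if F >= -1 else 3  [with F=2]  = -4
M = -2*F + N + 4  [with F=2, N=-4]  = -4

-4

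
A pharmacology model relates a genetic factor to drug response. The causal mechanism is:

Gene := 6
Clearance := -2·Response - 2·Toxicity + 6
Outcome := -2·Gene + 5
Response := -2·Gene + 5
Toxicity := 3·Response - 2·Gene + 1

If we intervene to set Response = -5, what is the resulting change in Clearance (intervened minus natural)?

-16

Under do(Response=-5), the mechanism Response := -2·Gene + 5 is discarded; Response is fixed at -5.
Toxicity = 3·Response - 2·Gene + 1  [with Response=-5, Gene=6]  = -26
Clearance = -2·Response - 2·Toxicity + 6  [with Response=-5, Toxicity=-26]  = 68
Without intervention: Response = -2·Gene + 5  [with Gene=6]  = -7; Toxicity = 3·Response - 2·Gene + 1  [with Response=-7, Gene=6]  = -32; Clearance = -2·Response - 2·Toxicity + 6  [with Response=-7, Toxicity=-32]  = 84.
Change = 68 − 84 = -16.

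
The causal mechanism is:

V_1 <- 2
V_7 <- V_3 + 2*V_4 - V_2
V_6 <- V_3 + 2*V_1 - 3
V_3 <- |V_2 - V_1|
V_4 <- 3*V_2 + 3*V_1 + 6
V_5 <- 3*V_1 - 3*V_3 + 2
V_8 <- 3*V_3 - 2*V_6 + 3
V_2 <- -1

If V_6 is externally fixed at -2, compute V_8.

Intervening sets V_6 = -2 and removes its equation (V_6 <- V_3 + 2*V_1 - 3).
V_3 = |V_2 - V_1|  [with V_2=-1, V_1=2]  = 3
V_8 = 3*V_3 - 2*V_6 + 3  [with V_3=3, V_6=-2]  = 16

16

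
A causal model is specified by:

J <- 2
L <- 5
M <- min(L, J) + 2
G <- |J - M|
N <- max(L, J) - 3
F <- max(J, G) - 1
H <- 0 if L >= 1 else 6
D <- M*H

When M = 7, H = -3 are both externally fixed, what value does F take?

Under do(M = 7, H = -3), each intervened variable's structural equation is replaced by its fixed value.
G = |J - M|  [with J=2, M=7]  = 5
F = max(J, G) - 1  [with J=2, G=5]  = 4

4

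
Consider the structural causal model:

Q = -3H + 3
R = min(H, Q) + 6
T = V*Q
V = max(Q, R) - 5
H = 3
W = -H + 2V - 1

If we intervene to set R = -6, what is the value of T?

The intervention breaks the incoming arrows to R: R = min(H, Q) + 6 no longer applies, and R = -6.
Q = -3H + 3  [with H=3]  = -6
V = max(Q, R) - 5  [with Q=-6, R=-6]  = -11
T = V*Q  [with V=-11, Q=-6]  = 66

66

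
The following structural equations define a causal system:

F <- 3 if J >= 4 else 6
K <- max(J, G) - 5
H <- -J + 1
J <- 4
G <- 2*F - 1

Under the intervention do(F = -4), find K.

-1

Under do(F=-4), the mechanism F <- 3 if J >= 4 else 6 is discarded; F is fixed at -4.
G = 2*F - 1  [with F=-4]  = -9
K = max(J, G) - 5  [with J=4, G=-9]  = -1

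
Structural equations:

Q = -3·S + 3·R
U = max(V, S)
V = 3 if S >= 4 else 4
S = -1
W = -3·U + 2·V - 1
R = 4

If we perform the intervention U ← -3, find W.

16

The intervention breaks the incoming arrows to U: U = max(V, S) no longer applies, and U = -3.
V = 3 if S >= 4 else 4  [with S=-1]  = 4
W = -3·U + 2·V - 1  [with U=-3, V=4]  = 16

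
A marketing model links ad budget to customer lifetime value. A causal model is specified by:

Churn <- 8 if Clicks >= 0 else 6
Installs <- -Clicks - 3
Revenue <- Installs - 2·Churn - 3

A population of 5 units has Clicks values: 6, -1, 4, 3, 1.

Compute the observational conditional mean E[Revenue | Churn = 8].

Conditioning on Churn=8 selects the 4 unit(s) with Clicks ∈ {6, 4, 3, 1}. Their Revenue values: -28, -26, -25, -23. Mean = -25.5.

-25.5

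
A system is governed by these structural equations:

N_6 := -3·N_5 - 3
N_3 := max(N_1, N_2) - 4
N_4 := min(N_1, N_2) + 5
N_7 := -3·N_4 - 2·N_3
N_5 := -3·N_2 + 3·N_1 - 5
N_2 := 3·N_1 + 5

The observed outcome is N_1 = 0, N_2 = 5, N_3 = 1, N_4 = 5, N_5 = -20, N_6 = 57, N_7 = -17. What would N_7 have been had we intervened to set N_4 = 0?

-2

The intervention breaks the incoming arrows to N_4: N_4 := min(N_1, N_2) + 5 no longer applies, and N_4 = 0.
N_2 = 3·N_1 + 5  [with N_1=0]  = 5
N_3 = max(N_1, N_2) - 4  [with N_1=0, N_2=5]  = 1
N_7 = -3·N_4 - 2·N_3  [with N_4=0, N_3=1]  = -2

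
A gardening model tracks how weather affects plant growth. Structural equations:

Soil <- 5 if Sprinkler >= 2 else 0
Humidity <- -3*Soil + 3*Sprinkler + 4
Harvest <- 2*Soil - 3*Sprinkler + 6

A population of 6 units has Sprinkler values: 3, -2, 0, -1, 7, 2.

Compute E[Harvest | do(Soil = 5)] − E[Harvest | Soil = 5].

7.5

do(Soil=5) breaks Soil's dependence on Sprinkler. With Soil=5 fixed, Harvest across the units is 7, 22, 16, 19, -5, 10, mean 11.5.
Observing Soil=5 restricts to units where Soil's equation naturally yields 5: Sprinkler ∈ {3, 7, 2}. In that subpopulation Harvest = 7, -5, 10, mean 4.
Difference = 11.5 − 4 = 7.5.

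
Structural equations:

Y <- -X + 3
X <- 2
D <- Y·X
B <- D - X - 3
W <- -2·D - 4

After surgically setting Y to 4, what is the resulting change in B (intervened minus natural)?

Under do(Y=4), the mechanism Y <- -X + 3 is discarded; Y is fixed at 4.
D = Y·X  [with Y=4, X=2]  = 8
B = D - X - 3  [with D=8, X=2]  = 3
Without intervention: Y = -X + 3  [with X=2]  = 1; D = Y·X  [with Y=1, X=2]  = 2; B = D - X - 3  [with D=2, X=2]  = -3.
Change = 3 − (-3) = 6.

6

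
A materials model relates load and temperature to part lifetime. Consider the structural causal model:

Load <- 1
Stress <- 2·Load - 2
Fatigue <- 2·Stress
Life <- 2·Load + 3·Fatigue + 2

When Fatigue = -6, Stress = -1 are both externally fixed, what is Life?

-14

The joint intervention fixes Fatigue = -6, Stress = -1, removing each variable's own equation.
Life = 2·Load + 3·Fatigue + 2  [with Load=1, Fatigue=-6]  = -14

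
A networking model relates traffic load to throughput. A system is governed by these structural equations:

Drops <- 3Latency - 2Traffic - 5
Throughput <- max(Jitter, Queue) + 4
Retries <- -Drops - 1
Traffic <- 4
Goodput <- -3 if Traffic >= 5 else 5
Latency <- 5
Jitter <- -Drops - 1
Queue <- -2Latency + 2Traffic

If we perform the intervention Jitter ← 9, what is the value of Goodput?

5

Intervening sets Jitter = 9 and removes its equation (Jitter <- -Drops - 1).
Goodput is not downstream of the intervention, so its value is determined by the original equations.
Goodput = -3 if Traffic >= 5 else 5  [with Traffic=4]  = 5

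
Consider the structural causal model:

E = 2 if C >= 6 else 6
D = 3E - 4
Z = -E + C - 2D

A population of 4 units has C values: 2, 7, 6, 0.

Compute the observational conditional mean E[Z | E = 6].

-33

Conditioning on E=6 selects the 2 unit(s) with C ∈ {2, 0}. Their Z values: -32, -34. Mean = -33.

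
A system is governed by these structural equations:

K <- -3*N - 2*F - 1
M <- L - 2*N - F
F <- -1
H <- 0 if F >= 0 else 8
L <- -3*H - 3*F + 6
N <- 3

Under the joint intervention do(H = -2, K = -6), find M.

10

The joint intervention fixes H = -2, K = -6, removing each variable's own equation.
L = -3*H - 3*F + 6  [with H=-2, F=-1]  = 15
M = L - 2*N - F  [with L=15, N=3, F=-1]  = 10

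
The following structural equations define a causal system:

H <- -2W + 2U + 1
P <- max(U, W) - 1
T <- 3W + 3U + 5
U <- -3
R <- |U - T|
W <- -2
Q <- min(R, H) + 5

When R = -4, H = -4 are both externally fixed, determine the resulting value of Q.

Under do(R = -4, H = -4), each intervened variable's structural equation is replaced by its fixed value.
Q = min(R, H) + 5  [with R=-4, H=-4]  = 1

1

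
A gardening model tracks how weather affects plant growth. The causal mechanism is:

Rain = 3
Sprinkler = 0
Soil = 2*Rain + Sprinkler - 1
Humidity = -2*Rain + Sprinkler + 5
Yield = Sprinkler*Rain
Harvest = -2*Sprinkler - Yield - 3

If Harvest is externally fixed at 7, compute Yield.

do(Harvest=7) replaces the equation Harvest = -2*Sprinkler - Yield - 3 with the constant Harvest = 7.
Since Yield is not a descendant of the intervened variable, it is unaffected.
Yield = Sprinkler*Rain  [with Sprinkler=0, Rain=3]  = 0

0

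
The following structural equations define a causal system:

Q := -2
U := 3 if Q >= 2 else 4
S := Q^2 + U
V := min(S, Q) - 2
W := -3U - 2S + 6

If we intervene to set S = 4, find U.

4

Under do(S=4), the mechanism S := Q^2 + U is discarded; S is fixed at 4.
Since U is not a descendant of the intervened variable, it is unaffected.
U = 3 if Q >= 2 else 4  [with Q=-2]  = 4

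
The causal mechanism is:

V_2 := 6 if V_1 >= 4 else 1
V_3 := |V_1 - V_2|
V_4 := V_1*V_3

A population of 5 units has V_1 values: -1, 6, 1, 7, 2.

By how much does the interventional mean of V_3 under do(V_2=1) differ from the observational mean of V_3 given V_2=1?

The intervention sets V_2=1 in all 5 units regardless of V_1. Recomputing V_3 per unit gives 2, 5, 0, 6, 1; average 2.8.
Conditioning on V_2=1 selects the 3 unit(s) with V_1 ∈ {-1, 1, 2}. Their V_3 values: 2, 0, 1. Mean = 1.
Difference = 2.8 − 1 = 1.8.

1.8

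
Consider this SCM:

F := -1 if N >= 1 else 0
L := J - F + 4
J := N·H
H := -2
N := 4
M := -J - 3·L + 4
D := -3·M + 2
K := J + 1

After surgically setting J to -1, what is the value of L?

4

do(J=-1) replaces the equation J := N·H with the constant J = -1.
F = -1 if N >= 1 else 0  [with N=4]  = -1
L = J - F + 4  [with J=-1, F=-1]  = 4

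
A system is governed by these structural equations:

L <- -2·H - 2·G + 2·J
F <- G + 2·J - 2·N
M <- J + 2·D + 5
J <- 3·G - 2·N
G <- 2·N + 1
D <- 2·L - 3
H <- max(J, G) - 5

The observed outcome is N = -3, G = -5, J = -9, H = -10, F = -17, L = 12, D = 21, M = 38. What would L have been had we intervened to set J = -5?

The intervention breaks the incoming arrows to J: J <- 3·G - 2·N no longer applies, and J = -5.
G = 2·N + 1  [with N=-3]  = -5
H = max(J, G) - 5  [with J=-5, G=-5]  = -10
L = -2·H - 2·G + 2·J  [with H=-10, G=-5, J=-5]  = 20

20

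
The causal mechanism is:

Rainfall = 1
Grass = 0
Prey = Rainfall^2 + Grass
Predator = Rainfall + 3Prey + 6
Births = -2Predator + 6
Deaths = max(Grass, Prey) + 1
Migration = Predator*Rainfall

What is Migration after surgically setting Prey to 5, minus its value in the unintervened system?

The intervention breaks the incoming arrows to Prey: Prey = Rainfall^2 + Grass no longer applies, and Prey = 5.
Predator = Rainfall + 3Prey + 6  [with Rainfall=1, Prey=5]  = 22
Migration = Predator*Rainfall  [with Predator=22, Rainfall=1]  = 22
Without intervention: Prey = Rainfall^2 + Grass  [with Rainfall=1, Grass=0]  = 1; Predator = Rainfall + 3Prey + 6  [with Rainfall=1, Prey=1]  = 10; Migration = Predator*Rainfall  [with Predator=10, Rainfall=1]  = 10.
Change = 22 − 10 = 12.

12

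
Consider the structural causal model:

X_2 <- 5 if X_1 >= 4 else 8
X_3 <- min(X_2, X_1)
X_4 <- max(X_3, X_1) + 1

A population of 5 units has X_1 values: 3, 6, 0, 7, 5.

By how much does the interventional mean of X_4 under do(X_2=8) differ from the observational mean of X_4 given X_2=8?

2.7

do(X_2=8) breaks X_2's dependence on X_1. With X_2=8 fixed, X_4 across the units is 4, 7, 1, 8, 6, mean 5.2.
Observing X_2=8 restricts to units where X_2's equation naturally yields 8: X_1 ∈ {3, 0}. In that subpopulation X_4 = 4, 1, mean 2.5.
Difference = 5.2 − 2.5 = 2.7.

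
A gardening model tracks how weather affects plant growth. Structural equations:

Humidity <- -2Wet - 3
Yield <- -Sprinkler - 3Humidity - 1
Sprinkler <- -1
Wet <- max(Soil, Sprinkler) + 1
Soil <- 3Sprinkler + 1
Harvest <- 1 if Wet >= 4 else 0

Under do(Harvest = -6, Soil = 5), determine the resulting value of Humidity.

Under do(Harvest = -6, Soil = 5), each intervened variable's structural equation is replaced by its fixed value.
Wet = max(Soil, Sprinkler) + 1  [with Soil=5, Sprinkler=-1]  = 6
Humidity = -2Wet - 3  [with Wet=6]  = -15

-15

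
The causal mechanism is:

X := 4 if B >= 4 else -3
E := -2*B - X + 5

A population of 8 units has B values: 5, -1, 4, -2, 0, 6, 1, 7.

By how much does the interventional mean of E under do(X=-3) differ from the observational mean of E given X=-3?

do(X=-3) breaks X's dependence on B. With X=-3 fixed, E across the units is -2, 10, 0, 12, 8, -4, 6, -6, mean 3.
Conditioning on X=-3 selects the 4 unit(s) with B ∈ {-1, -2, 0, 1}. Their E values: 10, 12, 8, 6. Mean = 9.
Difference = 3 − 9 = -6.

-6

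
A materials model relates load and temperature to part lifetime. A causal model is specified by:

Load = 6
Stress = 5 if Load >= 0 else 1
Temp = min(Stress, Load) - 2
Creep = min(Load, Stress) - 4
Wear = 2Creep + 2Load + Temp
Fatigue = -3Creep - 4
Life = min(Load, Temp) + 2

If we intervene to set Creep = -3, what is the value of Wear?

9

Intervening sets Creep = -3 and removes its equation (Creep = min(Load, Stress) - 4).
Stress = 5 if Load >= 0 else 1  [with Load=6]  = 5
Temp = min(Stress, Load) - 2  [with Stress=5, Load=6]  = 3
Wear = 2Creep + 2Load + Temp  [with Creep=-3, Load=6, Temp=3]  = 9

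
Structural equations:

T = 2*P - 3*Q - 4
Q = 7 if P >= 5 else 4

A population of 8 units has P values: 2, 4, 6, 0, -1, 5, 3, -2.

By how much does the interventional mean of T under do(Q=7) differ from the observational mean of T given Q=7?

The intervention sets Q=7 in all 8 units regardless of P. Recomputing T per unit gives -21, -17, -13, -25, -27, -15, -19, -29; average -20.75.
Observing Q=7 restricts to units where Q's equation naturally yields 7: P ∈ {6, 5}. In that subpopulation T = -13, -15, mean -14.
Difference = -20.75 − (-14) = -6.75.

-6.75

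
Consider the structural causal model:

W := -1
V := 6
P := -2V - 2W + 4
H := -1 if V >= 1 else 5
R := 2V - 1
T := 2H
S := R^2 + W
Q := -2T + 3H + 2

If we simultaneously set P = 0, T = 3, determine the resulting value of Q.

Setting P = 0, T = 3 by intervention discards those variables' equations.
H = -1 if V >= 1 else 5  [with V=6]  = -1
Q = -2T + 3H + 2  [with T=3, H=-1]  = -7

-7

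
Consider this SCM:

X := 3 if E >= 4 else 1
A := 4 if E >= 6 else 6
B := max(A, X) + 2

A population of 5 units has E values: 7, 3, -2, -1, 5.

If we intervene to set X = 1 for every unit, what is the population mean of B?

Every unit gets X=1 under the intervention. B values become 6, 8, 8, 8, 8; E[B|do(X=1)] = 7.6.

7.6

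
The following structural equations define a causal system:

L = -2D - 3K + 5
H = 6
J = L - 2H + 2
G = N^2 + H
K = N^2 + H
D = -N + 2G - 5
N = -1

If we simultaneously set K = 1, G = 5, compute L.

-10

Setting K = 1, G = 5 by intervention discards those variables' equations.
D = -N + 2G - 5  [with N=-1, G=5]  = 6
L = -2D - 3K + 5  [with D=6, K=1]  = -10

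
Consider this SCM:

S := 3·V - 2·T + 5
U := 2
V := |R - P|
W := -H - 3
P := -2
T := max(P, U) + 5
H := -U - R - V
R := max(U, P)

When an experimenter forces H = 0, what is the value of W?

-3

Intervening sets H = 0 and removes its equation (H := -U - R - V).
W = -H - 3  [with H=0]  = -3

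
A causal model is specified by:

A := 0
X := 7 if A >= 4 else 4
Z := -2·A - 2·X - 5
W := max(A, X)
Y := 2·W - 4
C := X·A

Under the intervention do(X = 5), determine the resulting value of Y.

do(X=5) replaces the equation X := 7 if A >= 4 else 4 with the constant X = 5.
W = max(A, X)  [with A=0, X=5]  = 5
Y = 2·W - 4  [with W=5]  = 6

6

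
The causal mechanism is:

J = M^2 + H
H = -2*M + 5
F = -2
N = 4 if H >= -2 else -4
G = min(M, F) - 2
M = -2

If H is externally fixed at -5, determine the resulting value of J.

-1

The intervention breaks the incoming arrows to H: H = -2*M + 5 no longer applies, and H = -5.
J = M^2 + H  [with M=-2, H=-5]  = -1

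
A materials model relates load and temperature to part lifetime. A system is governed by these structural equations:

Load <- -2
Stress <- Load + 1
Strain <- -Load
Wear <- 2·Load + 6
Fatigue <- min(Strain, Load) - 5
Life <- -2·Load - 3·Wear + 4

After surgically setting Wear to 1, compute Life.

5

Under do(Wear=1), the mechanism Wear <- 2·Load + 6 is discarded; Wear is fixed at 1.
Life = -2·Load - 3·Wear + 4  [with Load=-2, Wear=1]  = 5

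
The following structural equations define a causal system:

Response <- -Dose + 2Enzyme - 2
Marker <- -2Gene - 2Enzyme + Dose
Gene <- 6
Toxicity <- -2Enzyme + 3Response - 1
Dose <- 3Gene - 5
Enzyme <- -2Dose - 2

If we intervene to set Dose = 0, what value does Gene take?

Under do(Dose=0), the mechanism Dose <- 3Gene - 5 is discarded; Dose is fixed at 0.
Gene is not downstream of the intervention, so its value is determined by the original equations.

6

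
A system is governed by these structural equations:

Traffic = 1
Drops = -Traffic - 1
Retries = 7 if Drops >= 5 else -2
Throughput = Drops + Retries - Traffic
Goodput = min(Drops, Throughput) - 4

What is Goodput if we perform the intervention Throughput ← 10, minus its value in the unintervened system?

3

Intervening sets Throughput = 10 and removes its equation (Throughput = Drops + Retries - Traffic).
Drops = -Traffic - 1  [with Traffic=1]  = -2
Goodput = min(Drops, Throughput) - 4  [with Drops=-2, Throughput=10]  = -6
Without intervention: Drops = -Traffic - 1  [with Traffic=1]  = -2; Retries = 7 if Drops >= 5 else -2  [with Drops=-2]  = -2; Throughput = Drops + Retries - Traffic  [with Drops=-2, Retries=-2, Traffic=1]  = -5; Goodput = min(Drops, Throughput) - 4  [with Drops=-2, Throughput=-5]  = -9.
Change = -6 − (-9) = 3.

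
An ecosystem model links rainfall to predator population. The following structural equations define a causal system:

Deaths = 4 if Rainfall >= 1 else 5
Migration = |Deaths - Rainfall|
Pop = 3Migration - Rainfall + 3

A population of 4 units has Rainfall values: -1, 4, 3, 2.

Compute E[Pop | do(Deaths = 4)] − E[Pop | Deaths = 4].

4

do(Deaths=4) breaks Deaths's dependence on Rainfall. With Deaths=4 fixed, Pop across the units is 19, -1, 3, 7, mean 7.
E[Pop|Deaths=4] averages over only the 3 units with Deaths=4 (Rainfall = 4, 3, 2): Pop = -1, 3, 7, mean 3.
Difference = 7 − 3 = 4.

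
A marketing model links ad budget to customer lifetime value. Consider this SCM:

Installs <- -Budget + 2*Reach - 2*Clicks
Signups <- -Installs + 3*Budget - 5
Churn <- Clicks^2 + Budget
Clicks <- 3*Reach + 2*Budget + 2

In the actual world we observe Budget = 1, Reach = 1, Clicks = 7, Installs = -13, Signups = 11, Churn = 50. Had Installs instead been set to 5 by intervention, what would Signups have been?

-7

Intervening sets Installs = 5 and removes its equation (Installs <- -Budget + 2*Reach - 2*Clicks).
Signups = -Installs + 3*Budget - 5  [with Installs=5, Budget=1]  = -7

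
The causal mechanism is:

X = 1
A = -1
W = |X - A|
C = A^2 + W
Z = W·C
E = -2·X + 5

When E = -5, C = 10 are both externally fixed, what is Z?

20

Setting E = -5, C = 10 by intervention discards those variables' equations.
W = |X - A|  [with X=1, A=-1]  = 2
Z = W·C  [with W=2, C=10]  = 20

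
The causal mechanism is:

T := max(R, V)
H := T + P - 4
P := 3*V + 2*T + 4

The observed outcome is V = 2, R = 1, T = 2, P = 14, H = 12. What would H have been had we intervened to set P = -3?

-5

Intervening sets P = -3 and removes its equation (P := 3*V + 2*T + 4).
T = max(R, V)  [with R=1, V=2]  = 2
H = T + P - 4  [with T=2, P=-3]  = -5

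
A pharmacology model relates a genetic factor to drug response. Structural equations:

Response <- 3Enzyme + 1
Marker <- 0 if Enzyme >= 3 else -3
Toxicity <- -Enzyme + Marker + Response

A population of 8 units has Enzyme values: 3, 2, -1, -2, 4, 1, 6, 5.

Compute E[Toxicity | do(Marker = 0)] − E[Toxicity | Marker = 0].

-4.5

The intervention sets Marker=0 in all 8 units regardless of Enzyme. Recomputing Toxicity per unit gives 7, 5, -1, -3, 9, 3, 13, 11; average 5.5.
Conditioning on Marker=0 selects the 4 unit(s) with Enzyme ∈ {3, 4, 6, 5}. Their Toxicity values: 7, 9, 13, 11. Mean = 10.
Difference = 5.5 − 10 = -4.5.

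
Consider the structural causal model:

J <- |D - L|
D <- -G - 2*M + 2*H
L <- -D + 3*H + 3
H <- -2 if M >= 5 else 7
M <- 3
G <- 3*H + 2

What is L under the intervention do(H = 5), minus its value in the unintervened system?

-8

do(H=5) replaces the equation H <- -2 if M >= 5 else 7 with the constant H = 5.
G = 3*H + 2  [with H=5]  = 17
D = -G - 2*M + 2*H  [with G=17, M=3, H=5]  = -13
L = -D + 3*H + 3  [with D=-13, H=5]  = 31
Without intervention: H = -2 if M >= 5 else 7  [with M=3]  = 7; G = 3*H + 2  [with H=7]  = 23; D = -G - 2*M + 2*H  [with G=23, M=3, H=7]  = -15; L = -D + 3*H + 3  [with D=-15, H=7]  = 39.
Change = 31 − 39 = -8.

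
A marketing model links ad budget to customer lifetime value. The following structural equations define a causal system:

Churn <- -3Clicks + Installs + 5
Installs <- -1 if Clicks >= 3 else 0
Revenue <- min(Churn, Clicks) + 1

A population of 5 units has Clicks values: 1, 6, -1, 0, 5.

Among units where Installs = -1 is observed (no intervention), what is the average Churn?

-12.5

Conditioning on Installs=-1 selects the 2 unit(s) with Clicks ∈ {6, 5}. Their Churn values: -14, -11. Mean = -12.5.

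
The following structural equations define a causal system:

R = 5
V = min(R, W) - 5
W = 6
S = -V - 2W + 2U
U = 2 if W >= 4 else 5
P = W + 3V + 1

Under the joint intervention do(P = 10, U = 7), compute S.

2

Setting P = 10, U = 7 by intervention discards those variables' equations.
V = min(R, W) - 5  [with R=5, W=6]  = 0
S = -V - 2W + 2U  [with V=0, W=6, U=7]  = 2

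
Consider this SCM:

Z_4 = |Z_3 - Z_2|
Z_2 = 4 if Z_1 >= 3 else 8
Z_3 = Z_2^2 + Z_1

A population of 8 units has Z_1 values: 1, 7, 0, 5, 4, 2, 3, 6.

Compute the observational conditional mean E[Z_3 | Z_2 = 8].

E[Z_3|Z_2=8] averages over only the 3 units with Z_2=8 (Z_1 = 1, 0, 2): Z_3 = 65, 64, 66, mean 65.

65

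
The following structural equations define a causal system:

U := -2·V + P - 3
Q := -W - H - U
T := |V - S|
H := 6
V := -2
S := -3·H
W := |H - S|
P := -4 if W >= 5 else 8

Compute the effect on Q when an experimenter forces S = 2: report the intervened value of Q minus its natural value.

The intervention breaks the incoming arrows to S: S := -3·H no longer applies, and S = 2.
W = |H - S|  [with H=6, S=2]  = 4
P = -4 if W >= 5 else 8  [with W=4]  = 8
U = -2·V + P - 3  [with V=-2, P=8]  = 9
Q = -W - H - U  [with W=4, H=6, U=9]  = -19
Without intervention: S = -3·H  [with H=6]  = -18; W = |H - S|  [with H=6, S=-18]  = 24; P = -4 if W >= 5 else 8  [with W=24]  = -4; U = -2·V + P - 3  [with V=-2, P=-4]  = -3; Q = -W - H - U  [with W=24, H=6, U=-3]  = -27.
Change = -19 − (-27) = 8.

8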